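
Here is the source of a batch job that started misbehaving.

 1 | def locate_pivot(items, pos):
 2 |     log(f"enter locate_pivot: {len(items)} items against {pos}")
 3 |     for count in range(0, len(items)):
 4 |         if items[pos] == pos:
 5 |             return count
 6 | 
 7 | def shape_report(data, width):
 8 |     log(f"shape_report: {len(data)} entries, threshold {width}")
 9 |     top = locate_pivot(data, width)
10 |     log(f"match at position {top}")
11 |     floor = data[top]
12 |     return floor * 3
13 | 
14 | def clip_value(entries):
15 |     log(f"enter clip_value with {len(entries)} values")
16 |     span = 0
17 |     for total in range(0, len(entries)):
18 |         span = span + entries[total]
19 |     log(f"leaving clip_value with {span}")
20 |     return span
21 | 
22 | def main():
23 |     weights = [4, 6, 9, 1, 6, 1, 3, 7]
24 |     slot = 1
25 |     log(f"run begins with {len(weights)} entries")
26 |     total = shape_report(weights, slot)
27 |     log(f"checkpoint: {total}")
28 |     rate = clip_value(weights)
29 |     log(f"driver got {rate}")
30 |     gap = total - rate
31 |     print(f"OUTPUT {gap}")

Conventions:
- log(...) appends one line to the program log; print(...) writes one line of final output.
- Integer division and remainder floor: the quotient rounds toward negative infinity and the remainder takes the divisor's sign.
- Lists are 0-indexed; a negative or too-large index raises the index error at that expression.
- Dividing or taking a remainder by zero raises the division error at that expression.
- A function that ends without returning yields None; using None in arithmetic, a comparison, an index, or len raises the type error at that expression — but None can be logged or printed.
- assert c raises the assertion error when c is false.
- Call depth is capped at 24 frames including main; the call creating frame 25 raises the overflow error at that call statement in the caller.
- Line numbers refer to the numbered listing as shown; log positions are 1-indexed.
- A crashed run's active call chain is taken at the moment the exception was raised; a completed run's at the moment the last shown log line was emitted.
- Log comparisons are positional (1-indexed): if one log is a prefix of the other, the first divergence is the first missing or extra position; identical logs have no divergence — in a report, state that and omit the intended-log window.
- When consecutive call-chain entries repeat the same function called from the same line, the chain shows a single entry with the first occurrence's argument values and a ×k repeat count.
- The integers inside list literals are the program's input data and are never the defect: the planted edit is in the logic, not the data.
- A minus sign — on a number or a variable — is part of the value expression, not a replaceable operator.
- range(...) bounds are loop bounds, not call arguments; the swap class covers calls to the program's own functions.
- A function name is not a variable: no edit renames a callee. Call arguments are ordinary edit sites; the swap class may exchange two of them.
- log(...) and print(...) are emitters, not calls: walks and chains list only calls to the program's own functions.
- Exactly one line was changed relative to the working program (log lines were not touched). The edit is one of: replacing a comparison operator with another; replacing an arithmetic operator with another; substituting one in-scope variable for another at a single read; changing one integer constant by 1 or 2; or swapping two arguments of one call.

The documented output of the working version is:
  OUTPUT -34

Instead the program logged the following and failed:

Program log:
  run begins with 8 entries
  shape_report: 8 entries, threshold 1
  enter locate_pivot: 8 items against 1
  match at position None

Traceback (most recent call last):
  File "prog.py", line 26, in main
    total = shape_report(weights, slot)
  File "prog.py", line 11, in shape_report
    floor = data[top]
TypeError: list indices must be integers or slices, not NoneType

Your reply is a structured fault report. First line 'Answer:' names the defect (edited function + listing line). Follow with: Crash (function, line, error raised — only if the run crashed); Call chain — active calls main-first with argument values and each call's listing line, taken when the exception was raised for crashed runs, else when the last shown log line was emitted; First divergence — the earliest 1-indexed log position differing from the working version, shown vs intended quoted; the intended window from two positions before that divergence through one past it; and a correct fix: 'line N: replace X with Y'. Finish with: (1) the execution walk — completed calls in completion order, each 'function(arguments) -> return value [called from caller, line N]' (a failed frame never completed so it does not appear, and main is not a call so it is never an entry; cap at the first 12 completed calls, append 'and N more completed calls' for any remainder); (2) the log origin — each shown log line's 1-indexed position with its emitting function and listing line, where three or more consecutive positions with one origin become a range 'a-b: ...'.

Answer: the defect is in locate_pivot at line 4.
Key observation: Position 4 is the first bad log line: 'match at position None' should read 'match at position 3'.
Crash: shape_report, line 11, TypeError.
Call chain: main -> shape_report([4, 6, 9, 1, 6, 1, 3, 7], 1) (called at line 26).
First divergence: position 4 — shown 'match at position None', intended 'match at position 3'.
Intended log window:
  2: shape_report: 8 entries, threshold 1
  3: enter locate_pivot: 8 items against 1
  4: match at position 3
  5: checkpoint: 3
Execution walk:
  locate_pivot([4, 6, 9, 1, 6, 1, 3, 7], 1) -> None  [called from shape_report, line 9]
Log line origins:
  1: from main, line 25
  2: from shape_report, line 8
  3: from locate_pivot, line 2
  4: from shape_report, line 10
A correct fix: line 4: replace `items[pos]` with `items[count]`.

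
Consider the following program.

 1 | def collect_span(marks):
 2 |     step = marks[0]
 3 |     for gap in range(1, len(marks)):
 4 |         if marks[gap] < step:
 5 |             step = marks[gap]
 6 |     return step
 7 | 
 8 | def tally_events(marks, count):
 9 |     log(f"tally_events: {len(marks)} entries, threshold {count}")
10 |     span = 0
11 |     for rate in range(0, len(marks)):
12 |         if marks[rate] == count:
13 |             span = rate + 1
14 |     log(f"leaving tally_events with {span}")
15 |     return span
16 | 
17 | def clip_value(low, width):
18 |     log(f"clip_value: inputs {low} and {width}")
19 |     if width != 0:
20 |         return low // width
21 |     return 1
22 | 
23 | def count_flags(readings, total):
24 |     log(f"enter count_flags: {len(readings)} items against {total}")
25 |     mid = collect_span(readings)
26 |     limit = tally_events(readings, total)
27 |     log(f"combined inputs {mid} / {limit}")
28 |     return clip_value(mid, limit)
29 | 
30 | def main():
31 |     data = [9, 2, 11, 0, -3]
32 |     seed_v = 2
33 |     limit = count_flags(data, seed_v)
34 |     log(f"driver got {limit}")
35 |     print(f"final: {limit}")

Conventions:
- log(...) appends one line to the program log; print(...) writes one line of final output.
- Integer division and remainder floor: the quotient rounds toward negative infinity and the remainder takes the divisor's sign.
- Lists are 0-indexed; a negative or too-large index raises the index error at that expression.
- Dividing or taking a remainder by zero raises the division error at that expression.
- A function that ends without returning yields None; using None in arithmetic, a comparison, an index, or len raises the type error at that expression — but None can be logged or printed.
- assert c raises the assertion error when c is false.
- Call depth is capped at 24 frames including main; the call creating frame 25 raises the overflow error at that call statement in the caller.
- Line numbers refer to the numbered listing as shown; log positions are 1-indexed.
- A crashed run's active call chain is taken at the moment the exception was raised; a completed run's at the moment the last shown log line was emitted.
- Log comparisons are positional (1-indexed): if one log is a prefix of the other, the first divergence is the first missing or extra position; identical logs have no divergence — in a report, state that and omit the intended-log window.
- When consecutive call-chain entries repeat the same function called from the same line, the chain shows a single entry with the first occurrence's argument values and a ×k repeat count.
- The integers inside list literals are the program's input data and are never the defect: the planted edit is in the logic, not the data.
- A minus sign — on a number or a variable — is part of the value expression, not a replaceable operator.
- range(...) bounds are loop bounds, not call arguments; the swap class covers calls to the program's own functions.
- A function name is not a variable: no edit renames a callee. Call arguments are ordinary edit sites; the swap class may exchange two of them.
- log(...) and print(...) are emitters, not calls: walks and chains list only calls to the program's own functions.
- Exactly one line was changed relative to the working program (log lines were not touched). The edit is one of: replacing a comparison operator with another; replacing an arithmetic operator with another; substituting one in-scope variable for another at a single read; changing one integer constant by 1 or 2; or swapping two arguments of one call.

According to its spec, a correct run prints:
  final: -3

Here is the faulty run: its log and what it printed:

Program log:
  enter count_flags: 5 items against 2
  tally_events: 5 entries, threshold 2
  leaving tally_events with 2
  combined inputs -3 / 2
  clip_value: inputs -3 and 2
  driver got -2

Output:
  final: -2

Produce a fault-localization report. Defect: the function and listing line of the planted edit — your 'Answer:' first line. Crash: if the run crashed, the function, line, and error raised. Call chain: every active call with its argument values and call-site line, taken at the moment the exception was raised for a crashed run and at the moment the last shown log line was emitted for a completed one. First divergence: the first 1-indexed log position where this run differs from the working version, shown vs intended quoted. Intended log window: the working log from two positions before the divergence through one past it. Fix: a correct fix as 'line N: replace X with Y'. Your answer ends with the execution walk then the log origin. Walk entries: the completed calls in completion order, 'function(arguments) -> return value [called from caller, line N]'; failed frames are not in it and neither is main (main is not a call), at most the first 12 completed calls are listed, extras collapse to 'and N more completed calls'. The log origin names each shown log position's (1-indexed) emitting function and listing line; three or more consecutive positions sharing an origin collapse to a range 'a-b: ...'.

Answer: the defect is in tally_events at line 13.
Core observation: Position 3 is the first bad log line: 'leaving tally_events with 2' should read 'leaving tally_events with 1'.
Call chain: main.
First divergence: position 3 — the shown line 'leaving tally_events with 2' should read 'leaving tally_events with 1'.
Intended log window:
  1: enter count_flags: 5 items against 2
  2: tally_events: 5 entries, threshold 2
  3: leaving tally_events with 1
  4: combined inputs -3 / 1
Execution walk:
  collect_span([9, 2, 11, 0, -3]) -> -3  [called from count_flags, line 25]
  tally_events([9, 2, 11, 0, -3], 2) -> 2  [called from count_flags, line 26]
  clip_value(-3, 2) -> -2  [called from count_flags, line 28]
  count_flags([9, 2, 11, 0, -3], 2) -> -2  [called from main, line 33]
Log origin:
  1: logged in count_flags at line 24
  2: logged in tally_events at line 9
  3: logged in tally_events at line 14
  4: logged in count_flags at line 27
  5: logged in clip_value at line 18
  6: logged in main at line 34
A correct fix: line 13: replace `rate` with `span`.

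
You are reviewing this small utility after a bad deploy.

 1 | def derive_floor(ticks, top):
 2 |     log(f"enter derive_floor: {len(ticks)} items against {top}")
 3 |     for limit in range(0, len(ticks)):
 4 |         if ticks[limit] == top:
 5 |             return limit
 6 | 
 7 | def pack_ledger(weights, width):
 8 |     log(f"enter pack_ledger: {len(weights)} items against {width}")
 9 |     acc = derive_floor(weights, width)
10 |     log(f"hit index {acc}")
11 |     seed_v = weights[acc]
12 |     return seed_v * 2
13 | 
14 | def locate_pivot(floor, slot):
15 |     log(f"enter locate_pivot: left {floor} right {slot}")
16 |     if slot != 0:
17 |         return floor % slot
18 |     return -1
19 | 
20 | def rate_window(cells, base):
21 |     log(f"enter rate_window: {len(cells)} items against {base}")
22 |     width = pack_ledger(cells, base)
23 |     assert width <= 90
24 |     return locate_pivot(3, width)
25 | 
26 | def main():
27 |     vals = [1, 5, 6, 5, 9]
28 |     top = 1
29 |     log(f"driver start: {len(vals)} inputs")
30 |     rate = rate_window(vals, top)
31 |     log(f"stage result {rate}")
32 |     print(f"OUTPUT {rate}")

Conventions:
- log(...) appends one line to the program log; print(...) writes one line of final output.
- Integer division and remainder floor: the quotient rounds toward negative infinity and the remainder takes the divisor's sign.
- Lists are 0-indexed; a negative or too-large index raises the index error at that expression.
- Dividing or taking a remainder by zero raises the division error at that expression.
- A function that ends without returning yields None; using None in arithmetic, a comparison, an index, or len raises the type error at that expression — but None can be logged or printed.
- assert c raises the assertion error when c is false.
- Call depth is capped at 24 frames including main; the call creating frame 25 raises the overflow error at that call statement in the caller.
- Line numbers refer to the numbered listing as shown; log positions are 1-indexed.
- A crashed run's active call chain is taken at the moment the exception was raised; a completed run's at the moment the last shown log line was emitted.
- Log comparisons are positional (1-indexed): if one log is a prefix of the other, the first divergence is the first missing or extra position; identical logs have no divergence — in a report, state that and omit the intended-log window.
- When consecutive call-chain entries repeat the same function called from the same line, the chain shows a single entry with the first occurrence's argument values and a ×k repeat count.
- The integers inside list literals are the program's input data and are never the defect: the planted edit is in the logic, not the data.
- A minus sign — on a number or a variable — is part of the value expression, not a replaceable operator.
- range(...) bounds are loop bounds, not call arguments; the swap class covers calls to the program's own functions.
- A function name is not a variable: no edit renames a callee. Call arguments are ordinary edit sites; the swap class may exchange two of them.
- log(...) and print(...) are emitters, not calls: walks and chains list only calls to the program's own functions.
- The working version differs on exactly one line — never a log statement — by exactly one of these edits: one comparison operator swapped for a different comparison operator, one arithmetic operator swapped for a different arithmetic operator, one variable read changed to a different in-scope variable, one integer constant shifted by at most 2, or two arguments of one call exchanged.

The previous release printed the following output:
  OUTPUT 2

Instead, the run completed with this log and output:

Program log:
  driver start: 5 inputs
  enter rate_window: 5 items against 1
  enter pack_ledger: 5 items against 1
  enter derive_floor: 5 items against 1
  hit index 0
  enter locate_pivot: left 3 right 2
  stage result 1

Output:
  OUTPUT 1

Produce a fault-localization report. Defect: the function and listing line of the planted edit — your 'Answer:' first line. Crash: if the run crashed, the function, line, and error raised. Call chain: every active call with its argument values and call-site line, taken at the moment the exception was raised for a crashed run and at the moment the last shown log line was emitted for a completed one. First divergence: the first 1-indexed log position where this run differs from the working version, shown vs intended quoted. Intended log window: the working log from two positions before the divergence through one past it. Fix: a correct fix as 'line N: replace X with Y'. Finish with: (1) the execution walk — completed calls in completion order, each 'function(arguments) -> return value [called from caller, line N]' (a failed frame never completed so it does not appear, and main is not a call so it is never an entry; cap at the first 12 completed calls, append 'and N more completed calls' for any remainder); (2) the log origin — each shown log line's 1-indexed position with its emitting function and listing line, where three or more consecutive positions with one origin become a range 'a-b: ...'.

Answer: the defect is in rate_window at line 24.
Key observation: Log line 6 is where behavior first shows: 'enter locate_pivot: left 3 right 2' appears instead of 'enter locate_pivot: left 2 right 3'.
Call chain: main.
First divergence: at position 6 the run shows 'enter locate_pivot: left 3 right 2' where the working version logs 'enter locate_pivot: left 2 right 3'.
Intended log window:
  4: enter derive_floor: 5 items against 1
  5: hit index 0
  6: enter locate_pivot: left 2 right 3
  7: stage result 2
Execution walk:
  derive_floor([1, 5, 6, 5, 9], 1) -> 0  [called from pack_ledger, line 9]
  pack_ledger([1, 5, 6, 5, 9], 1) -> 2  [called from rate_window, line 22]
  locate_pivot(3, 2) -> 1  [called from rate_window, line 24]
  rate_window([1, 5, 6, 5, 9], 1) -> 1  [called from main, line 30]
Log line origins:
  1 — main, line 29
  2 — rate_window, line 21
  3 — pack_ledger, line 8
  4 — derive_floor, line 2
  5 — pack_ledger, line 10
  6 — locate_pivot, line 15
  7 — main, line 31
A correct fix: line 24: replace `locate_pivot(3, width)` with `locate_pivot(width, 3)`.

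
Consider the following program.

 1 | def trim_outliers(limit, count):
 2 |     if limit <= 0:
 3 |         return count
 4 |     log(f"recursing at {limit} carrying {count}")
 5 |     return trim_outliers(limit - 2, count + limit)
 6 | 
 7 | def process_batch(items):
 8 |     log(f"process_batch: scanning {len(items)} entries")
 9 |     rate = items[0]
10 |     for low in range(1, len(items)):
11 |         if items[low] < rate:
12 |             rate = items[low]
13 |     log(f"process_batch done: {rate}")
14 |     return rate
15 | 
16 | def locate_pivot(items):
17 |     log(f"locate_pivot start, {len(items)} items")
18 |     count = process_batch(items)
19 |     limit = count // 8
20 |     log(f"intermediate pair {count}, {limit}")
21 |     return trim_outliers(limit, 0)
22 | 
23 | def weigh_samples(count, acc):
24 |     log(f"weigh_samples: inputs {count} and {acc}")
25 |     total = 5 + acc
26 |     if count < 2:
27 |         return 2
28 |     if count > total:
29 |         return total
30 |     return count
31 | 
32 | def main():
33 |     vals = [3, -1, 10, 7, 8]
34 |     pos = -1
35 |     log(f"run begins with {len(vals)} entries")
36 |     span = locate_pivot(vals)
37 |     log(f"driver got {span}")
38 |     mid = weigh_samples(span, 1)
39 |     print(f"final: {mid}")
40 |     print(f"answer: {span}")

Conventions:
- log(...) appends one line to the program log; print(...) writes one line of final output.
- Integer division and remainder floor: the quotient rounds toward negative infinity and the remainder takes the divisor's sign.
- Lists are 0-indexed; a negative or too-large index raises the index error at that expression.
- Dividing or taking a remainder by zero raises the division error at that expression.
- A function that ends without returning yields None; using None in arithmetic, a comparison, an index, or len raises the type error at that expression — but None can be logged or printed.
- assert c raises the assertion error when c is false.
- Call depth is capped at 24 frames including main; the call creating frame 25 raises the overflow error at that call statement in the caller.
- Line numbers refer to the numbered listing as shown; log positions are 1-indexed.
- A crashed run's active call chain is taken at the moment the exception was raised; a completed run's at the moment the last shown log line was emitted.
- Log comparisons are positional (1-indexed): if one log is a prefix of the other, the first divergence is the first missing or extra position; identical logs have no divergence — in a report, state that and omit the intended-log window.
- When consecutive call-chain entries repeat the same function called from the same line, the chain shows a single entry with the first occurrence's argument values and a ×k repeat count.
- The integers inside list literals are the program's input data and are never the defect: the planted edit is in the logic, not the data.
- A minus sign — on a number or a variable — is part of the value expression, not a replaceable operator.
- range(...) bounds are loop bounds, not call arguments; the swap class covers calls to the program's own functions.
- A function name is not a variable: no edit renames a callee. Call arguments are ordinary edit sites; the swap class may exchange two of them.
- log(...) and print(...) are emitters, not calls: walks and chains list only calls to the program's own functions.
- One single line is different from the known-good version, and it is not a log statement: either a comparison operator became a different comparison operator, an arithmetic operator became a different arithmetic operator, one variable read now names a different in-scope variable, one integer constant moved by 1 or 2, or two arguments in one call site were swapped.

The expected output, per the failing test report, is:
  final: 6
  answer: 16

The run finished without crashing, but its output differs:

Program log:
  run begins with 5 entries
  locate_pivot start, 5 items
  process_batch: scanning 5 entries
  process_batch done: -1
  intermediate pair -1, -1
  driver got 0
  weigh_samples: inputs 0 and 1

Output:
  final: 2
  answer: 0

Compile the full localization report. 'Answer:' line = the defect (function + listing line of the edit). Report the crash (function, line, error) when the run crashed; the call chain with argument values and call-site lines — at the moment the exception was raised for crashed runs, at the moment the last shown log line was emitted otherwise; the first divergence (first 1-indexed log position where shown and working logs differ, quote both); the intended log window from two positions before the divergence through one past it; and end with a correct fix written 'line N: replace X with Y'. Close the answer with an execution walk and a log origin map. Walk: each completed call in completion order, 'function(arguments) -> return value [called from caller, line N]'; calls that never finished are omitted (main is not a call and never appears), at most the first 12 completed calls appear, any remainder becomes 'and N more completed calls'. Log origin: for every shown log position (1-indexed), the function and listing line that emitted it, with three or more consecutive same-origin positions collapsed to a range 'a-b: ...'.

Answer: the defect is in locate_pivot at line 19.
The tell: Log line 5 is where behavior first shows: 'intermediate pair -1, -1' appears instead of 'intermediate pair -1, 7'.
Call chain: main -> weigh_samples(0, 1) (called at line 38).
First divergence: at position 5 the run shows 'intermediate pair -1, -1' where the working version logs 'intermediate pair -1, 7'.
Intended log window:
  3: process_batch: scanning 5 entries
  4: process_batch done: -1
  5: intermediate pair -1, 7
  6: recursing at 7 carrying 0
Execution walk:
  process_batch([3, -1, 10, 7, 8]) -> -1  [called from locate_pivot, line 18]
  trim_outliers(-1, 0) -> 0  [called from locate_pivot, line 21]
  locate_pivot([3, -1, 10, 7, 8]) -> 0  [called from main, line 36]
  weigh_samples(0, 1) -> 2  [called from main, line 38]
Log line origins:
  1: from main, line 35
  2: from locate_pivot, line 17
  3: from process_batch, line 8
  4: from process_batch, line 13
  5: from locate_pivot, line 20
  6: from main, line 37
  7: from weigh_samples, line 24
A correct fix: line 19: replace `//` with `%`.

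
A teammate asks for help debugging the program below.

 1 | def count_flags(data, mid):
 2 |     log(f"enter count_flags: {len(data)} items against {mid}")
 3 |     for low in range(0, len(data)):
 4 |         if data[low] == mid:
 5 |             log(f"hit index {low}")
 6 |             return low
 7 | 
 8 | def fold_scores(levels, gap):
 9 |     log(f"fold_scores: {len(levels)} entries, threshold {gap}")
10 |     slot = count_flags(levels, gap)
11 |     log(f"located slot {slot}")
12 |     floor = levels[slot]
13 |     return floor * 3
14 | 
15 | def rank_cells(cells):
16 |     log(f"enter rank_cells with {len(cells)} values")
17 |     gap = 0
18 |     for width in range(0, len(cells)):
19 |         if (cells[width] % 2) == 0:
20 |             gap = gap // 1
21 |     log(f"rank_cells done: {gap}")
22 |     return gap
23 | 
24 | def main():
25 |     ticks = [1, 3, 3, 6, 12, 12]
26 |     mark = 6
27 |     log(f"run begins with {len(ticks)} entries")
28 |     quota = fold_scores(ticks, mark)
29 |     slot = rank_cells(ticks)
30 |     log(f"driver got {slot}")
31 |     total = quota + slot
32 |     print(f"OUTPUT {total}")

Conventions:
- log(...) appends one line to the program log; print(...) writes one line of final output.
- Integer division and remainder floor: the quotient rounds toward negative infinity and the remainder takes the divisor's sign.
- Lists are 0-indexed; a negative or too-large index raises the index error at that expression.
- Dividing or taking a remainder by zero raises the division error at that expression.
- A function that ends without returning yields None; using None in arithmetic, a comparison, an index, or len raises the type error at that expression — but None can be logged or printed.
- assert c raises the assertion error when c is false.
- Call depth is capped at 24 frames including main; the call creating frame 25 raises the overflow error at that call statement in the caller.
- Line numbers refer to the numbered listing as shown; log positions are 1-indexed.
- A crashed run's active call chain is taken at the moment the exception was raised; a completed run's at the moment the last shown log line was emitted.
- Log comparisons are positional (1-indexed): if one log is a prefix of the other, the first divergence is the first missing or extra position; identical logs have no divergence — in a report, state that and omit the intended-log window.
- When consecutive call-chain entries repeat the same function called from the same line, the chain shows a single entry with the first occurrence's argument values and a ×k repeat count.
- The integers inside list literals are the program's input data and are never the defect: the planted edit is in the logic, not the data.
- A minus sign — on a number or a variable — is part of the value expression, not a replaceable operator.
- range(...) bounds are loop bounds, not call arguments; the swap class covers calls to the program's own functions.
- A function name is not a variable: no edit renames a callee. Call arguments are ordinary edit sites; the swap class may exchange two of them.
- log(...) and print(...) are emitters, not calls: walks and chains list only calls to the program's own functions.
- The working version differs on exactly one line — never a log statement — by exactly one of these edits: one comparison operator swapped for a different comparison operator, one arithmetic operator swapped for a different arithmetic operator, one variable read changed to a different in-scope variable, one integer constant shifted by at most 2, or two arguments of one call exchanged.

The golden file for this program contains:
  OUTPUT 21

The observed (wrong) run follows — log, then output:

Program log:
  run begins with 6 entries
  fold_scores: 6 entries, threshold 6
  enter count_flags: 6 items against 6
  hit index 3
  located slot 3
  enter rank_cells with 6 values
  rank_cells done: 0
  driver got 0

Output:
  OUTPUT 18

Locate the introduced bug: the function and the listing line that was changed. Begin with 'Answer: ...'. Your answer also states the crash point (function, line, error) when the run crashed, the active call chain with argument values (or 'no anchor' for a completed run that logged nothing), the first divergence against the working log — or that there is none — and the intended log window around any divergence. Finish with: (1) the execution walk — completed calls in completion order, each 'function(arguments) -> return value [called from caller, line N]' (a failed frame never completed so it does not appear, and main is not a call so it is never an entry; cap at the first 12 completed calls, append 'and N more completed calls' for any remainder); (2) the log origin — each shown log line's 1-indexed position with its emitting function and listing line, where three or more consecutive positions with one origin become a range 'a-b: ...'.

Answer: the defect is in rank_cells at line 20.
Key fact: Position 7 is the first bad log line: 'rank_cells done: 0' should read 'rank_cells done: 3'.
Call chain: main.
First divergence: at position 7 the run shows 'rank_cells done: 0' where the working version logs 'rank_cells done: 3'.
Intended log window:
  5: located slot 3
  6: enter rank_cells with 6 values
  7: rank_cells done: 3
  8: driver got 3
Execution walk:
  count_flags([1, 3, 3, 6, 12, 12], 6) -> 3  [called from fold_scores, line 10]
  fold_scores([1, 3, 3, 6, 12, 12], 6) -> 18  [called from main, line 28]
  rank_cells([1, 3, 3, 6, 12, 12]) -> 0  [called from main, line 29]
Log line origins:
  1 — main, line 27
  2 — fold_scores, line 9
  3 — count_flags, line 2
  4 — count_flags, line 5
  5 — fold_scores, line 11
  6 — rank_cells, line 16
  7 — rank_cells, line 21
  8 — main, line 30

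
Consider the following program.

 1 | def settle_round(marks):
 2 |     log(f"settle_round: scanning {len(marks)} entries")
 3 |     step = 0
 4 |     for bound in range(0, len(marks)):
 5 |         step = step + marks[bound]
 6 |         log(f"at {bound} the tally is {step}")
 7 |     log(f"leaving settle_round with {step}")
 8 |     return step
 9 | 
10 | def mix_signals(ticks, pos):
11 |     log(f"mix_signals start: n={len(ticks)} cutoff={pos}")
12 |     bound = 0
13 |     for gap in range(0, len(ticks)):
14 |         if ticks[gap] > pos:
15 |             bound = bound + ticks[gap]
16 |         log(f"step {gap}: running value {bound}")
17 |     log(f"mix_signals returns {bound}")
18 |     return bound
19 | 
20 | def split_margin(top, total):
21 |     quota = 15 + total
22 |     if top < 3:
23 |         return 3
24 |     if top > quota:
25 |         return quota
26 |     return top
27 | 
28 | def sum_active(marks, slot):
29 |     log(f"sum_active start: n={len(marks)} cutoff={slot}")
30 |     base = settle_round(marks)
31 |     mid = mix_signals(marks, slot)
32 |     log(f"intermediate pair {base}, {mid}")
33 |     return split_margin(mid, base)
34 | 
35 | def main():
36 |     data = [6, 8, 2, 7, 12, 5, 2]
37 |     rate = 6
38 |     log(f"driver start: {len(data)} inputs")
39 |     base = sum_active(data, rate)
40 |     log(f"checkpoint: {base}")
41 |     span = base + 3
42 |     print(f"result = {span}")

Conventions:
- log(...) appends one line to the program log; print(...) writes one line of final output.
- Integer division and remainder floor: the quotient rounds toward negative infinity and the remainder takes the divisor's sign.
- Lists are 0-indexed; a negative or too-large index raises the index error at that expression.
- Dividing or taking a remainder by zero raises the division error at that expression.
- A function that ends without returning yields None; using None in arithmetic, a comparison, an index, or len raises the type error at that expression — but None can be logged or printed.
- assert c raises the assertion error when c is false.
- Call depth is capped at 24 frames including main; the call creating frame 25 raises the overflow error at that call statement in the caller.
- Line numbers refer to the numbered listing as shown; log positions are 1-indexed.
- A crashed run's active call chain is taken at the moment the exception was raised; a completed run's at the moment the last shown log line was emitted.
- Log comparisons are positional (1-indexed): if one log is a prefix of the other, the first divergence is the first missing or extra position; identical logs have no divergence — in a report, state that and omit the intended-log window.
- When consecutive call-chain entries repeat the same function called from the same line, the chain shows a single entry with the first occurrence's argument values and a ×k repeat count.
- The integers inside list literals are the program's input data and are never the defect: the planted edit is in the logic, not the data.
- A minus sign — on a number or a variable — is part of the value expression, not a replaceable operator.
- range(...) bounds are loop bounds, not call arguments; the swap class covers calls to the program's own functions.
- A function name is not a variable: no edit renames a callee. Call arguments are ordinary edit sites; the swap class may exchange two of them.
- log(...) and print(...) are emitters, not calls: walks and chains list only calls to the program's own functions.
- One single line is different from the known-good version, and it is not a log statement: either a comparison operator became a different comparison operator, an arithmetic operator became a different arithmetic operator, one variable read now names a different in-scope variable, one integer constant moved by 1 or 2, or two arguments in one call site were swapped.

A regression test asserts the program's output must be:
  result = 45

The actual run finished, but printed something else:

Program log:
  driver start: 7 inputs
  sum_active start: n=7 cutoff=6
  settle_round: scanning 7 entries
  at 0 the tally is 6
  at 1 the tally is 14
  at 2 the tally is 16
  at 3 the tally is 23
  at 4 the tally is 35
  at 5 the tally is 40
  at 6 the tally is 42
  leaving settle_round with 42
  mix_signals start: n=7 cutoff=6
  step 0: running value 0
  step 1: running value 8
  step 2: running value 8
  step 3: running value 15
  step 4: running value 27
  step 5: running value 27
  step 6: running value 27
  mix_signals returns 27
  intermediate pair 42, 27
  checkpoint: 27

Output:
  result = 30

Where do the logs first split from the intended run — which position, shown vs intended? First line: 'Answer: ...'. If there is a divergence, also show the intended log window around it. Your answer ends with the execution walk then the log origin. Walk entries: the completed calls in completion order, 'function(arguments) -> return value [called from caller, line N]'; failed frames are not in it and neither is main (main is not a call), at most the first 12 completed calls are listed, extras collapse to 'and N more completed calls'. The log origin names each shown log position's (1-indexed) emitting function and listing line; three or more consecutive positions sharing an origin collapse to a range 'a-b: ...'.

Answer: at position 22 the run shows 'checkpoint: 27' where the working version logs 'checkpoint: 42'.
Intended log window:
  20: mix_signals returns 27
  21: intermediate pair 42, 27
  22: checkpoint: 42
Execution walk:
  settle_round([6, 8, 2, 7, 12, 5, 2]) -> 42  [called from sum_active, line 30]
  mix_signals([6, 8, 2, 7, 12, 5, 2], 6) -> 27  [called from sum_active, line 31]
  split_margin(27, 42) -> 27  [called from sum_active, line 33]
  sum_active([6, 8, 2, 7, 12, 5, 2], 6) -> 27  [called from main, line 39]
Log origin:
  1: logged in main at line 38
  2: logged in sum_active at line 29
  3: logged in settle_round at line 2
  4-10: logged in settle_round at line 6
  11: logged in settle_round at line 7
  12: logged in mix_signals at line 11
  13-19: logged in mix_signals at line 16
  20: logged in mix_signals at line 17
  21: logged in sum_active at line 32
  22: logged in main at line 40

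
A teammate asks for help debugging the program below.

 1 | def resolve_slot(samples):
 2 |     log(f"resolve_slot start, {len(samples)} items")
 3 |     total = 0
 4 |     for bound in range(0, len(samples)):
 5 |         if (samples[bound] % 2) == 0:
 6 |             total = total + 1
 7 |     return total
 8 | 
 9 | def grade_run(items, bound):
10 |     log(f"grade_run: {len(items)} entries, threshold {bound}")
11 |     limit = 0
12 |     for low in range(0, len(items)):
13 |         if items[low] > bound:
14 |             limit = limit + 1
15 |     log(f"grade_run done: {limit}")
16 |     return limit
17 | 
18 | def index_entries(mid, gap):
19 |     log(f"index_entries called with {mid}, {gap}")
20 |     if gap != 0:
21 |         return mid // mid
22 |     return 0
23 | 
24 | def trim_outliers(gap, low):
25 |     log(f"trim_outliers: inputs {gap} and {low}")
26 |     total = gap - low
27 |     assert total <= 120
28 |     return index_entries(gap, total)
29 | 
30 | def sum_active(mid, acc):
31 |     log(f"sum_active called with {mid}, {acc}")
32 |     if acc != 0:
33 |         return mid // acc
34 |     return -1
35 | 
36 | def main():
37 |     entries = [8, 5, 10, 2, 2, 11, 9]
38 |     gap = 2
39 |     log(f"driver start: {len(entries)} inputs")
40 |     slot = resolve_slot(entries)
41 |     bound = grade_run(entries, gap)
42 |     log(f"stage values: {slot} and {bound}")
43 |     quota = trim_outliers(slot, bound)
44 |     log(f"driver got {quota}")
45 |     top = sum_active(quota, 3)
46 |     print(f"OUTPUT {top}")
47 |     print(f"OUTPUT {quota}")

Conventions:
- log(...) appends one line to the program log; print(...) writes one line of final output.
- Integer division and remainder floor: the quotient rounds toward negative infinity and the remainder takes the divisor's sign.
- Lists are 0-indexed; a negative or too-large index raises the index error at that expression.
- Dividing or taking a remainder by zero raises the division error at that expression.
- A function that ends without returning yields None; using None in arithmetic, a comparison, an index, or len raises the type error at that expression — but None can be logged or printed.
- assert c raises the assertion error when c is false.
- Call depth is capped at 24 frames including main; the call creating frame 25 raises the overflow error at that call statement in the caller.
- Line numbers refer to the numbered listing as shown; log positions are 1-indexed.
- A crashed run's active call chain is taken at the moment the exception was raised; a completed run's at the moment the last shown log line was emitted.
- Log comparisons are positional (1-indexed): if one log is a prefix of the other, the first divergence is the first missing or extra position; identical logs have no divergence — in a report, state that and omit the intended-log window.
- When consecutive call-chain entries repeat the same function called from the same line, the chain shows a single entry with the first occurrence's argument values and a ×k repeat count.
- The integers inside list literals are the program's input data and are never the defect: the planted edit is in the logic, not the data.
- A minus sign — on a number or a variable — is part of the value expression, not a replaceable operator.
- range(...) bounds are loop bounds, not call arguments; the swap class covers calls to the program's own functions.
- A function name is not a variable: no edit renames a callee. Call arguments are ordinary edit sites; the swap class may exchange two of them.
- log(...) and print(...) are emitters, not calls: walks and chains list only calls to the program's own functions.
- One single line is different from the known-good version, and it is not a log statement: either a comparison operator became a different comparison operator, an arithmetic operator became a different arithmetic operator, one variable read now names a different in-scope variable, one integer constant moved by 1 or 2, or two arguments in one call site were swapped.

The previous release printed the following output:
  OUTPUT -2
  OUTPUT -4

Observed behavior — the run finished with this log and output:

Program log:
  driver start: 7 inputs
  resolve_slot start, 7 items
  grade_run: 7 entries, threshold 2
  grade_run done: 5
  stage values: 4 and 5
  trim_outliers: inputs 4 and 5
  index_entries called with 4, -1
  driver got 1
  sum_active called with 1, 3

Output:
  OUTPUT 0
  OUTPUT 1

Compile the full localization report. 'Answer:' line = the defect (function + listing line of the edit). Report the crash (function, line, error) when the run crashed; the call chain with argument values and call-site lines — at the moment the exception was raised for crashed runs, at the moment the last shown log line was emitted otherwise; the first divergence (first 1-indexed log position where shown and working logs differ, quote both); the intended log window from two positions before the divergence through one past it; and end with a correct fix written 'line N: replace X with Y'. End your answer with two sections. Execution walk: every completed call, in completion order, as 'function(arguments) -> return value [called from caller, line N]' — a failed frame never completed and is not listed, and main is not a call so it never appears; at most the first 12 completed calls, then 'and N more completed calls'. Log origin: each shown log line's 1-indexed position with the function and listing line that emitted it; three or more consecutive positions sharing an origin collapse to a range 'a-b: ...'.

Answer: the defect is in index_entries at line 21.
Key observation: Everything matches until log position 8, which reads 'driver got 1' in place of 'driver got -4'.
Call chain: main -> sum_active(1, 3) (called at line 45).
First divergence: position 8; shown 'driver got 1' vs intended 'driver got -4'.
Intended log window:
  6: trim_outliers: inputs 4 and 5
  7: index_entries called with 4, -1
  8: driver got -4
  9: sum_active called with -4, 3
Execution walk:
  resolve_slot([8, 5, 10, 2, 2, 11, 9]) -> 4  [called from main, line 40]
  grade_run([8, 5, 10, 2, 2, 11, 9], 2) -> 5  [called from main, line 41]
  index_entries(4, -1) -> 1  [called from trim_outliers, line 28]
  trim_outliers(4, 5) -> 1  [called from main, line 43]
  sum_active(1, 3) -> 0  [called from main, line 45]
Origin of each log line:
  1 — main, line 39
  2 — resolve_slot, line 2
  3 — grade_run, line 10
  4 — grade_run, line 15
  5 — main, line 42
  6 — trim_outliers, line 25
  7 — index_entries, line 19
  8 — main, line 44
  9 — sum_active, line 31
A correct fix: line 21: replace `mid // mid` with `mid // gap`.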